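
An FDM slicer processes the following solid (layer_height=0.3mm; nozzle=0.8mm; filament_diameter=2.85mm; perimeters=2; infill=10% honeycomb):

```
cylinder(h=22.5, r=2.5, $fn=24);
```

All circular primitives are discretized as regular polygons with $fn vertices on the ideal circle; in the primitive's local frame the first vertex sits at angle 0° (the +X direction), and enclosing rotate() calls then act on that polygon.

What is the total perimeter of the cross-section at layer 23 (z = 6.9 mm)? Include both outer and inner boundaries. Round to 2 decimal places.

15.66 mm

At z = 6.9 mm: the cylinder: section is a regular 24-gon, circumradius r=2.5 (perimeter = 2·24·2.500·sin(180°/24) = 15.66 mm). Overall, the cross-section is a single solid region. Total boundary length (outer) = 15.66 mm.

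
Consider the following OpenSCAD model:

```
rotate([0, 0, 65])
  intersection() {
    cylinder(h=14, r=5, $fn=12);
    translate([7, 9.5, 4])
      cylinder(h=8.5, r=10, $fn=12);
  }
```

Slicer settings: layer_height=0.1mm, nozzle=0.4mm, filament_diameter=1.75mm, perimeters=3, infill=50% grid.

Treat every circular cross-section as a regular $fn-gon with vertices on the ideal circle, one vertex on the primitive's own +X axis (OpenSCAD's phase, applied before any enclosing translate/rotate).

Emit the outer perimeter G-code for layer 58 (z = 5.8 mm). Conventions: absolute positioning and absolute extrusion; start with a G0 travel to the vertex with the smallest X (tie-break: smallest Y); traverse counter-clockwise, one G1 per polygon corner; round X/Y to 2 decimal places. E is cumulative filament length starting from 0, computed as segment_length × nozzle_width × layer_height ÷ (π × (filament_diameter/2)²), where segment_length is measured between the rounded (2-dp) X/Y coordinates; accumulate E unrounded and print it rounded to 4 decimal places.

G0 X-4.83 Y0.41 Z5.80
G1 X-4.78 Y0.40 E0.0008
G1 X0.08 Y2.17 E0.0869
G1 X2.07 Y4.54 E0.1383
G1 X-0.44 Y4.98 E0.1807
G1 X-2.87 Y4.10 E0.2237
G1 X-4.53 Y2.11 E0.2668
G1 X-4.83 Y0.41 E0.2955

At z = 5.8 mm: the r=5 cylinder contributes a regular 12-gon of circumradius 5; the cylinder at (7, 9.5): section is a regular 12-gon, circumradius r=10; After intersecting: the r=10 cylinder at (7, 9.5) partially overlaps the r=5 cylinder; clipping to the common part keeps 15.60 mm² — 1 connected region; (rotated 65° about Z; rotation is an isometry so areas/perimeters/island counts are preserved). The outline is a single polygon with 7 vertices. Extrusion per mm of travel: 0.4 × 0.1 / (π × 0.875²) = 0.016630. Accumulating E over each segment gives final E = 0.2955.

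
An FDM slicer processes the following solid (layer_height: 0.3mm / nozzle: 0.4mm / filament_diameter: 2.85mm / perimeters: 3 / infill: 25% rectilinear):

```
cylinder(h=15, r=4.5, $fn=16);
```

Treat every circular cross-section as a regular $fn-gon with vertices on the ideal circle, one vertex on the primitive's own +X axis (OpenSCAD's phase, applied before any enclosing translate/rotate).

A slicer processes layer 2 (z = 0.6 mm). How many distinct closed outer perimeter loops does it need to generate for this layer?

At z = 0.6 mm: the cylinder: section is a regular 16-gon, circumradius r=4.5. The result has 1 disconnected region.

1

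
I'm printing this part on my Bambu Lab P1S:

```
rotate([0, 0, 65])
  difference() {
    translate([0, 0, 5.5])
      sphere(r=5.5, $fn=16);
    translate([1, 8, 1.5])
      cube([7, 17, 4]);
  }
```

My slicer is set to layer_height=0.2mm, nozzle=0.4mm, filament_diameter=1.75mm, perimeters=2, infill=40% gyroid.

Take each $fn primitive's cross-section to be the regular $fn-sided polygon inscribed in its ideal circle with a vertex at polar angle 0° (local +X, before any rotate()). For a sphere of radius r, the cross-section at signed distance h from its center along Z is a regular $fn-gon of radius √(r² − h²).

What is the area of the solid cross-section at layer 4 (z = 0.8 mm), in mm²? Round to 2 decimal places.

At z = 0.8 mm: the sphere: section is a regular 16-gon, circumradius = √(r²−h²) = √(5.5²−4.7²) = 2.857 (area = (16/2)·2.857²·sin(360°/16) = 24.98 mm²); the cube at (1, 8) is not intersected at this z (z outside [1.5, 5.5]); After the difference (first − rest): none of the subtracted shapes is present at this height, so the r=5.5 sphere is unchanged — area = 24.98 mm²; (whole slice rotated 65° about Z — lengths, areas and connectivity unchanged). Overall, the cross-section is a single solid region. Net area = 24.98 mm².

24.98 mm²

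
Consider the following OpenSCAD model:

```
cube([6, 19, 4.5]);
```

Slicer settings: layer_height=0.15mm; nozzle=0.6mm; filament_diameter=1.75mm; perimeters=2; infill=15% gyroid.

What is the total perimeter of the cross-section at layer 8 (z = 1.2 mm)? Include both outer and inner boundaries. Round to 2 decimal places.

At z = 1.2 mm: the cube (footprint 6×19) is included at this height (perimeter 50.00 mm). Overall, the cross-section is a single solid region. Total boundary length (outer) = 50.00 mm.

50.00 mm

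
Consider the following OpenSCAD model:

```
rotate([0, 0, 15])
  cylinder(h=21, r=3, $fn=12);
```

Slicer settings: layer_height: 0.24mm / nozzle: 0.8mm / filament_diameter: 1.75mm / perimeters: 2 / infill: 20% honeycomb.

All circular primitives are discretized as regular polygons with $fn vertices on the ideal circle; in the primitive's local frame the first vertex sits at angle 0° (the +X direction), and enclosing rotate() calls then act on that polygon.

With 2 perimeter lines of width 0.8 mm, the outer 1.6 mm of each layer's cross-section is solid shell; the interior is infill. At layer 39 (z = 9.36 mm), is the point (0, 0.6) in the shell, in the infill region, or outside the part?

At z = 9.36 mm: the cylinder: section is a regular 12-gon, circumradius r=3; (whole slice rotated 15° about Z — lengths, areas and connectivity unchanged). Overall, the cross-section is a single solid region. Undo the 15° rotation: the query point maps to (0.155, 0.580) in the un-rotated model frame. The nearest boundary edge runs (1.50, 2.60)→(0.00, 3.00); distance from the point to it = 2.30 mm. The point is inside the cross-section and 2.30 mm from the nearest boundary — more than the 1.6 mm shell width (2 × 0.8), so it's in the infill interior.

infill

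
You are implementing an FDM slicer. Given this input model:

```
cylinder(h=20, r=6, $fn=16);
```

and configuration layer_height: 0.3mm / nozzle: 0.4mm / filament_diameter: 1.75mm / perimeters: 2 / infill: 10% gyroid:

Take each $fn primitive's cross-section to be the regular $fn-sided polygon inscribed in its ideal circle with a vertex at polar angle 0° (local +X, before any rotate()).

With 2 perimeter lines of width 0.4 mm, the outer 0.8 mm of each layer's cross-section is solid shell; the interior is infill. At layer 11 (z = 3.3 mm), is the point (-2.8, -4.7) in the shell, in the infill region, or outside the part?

shell

At z = 3.3 mm: the cylinder: section is a regular 16-gon, circumradius r=6. Overall, the cross-section is a single solid region. The nearest boundary edge runs (-4.24, -4.24)→(-2.30, -5.54); distance from the point to it = 0.42 mm. The point is inside the cross-section, 0.42 mm from the nearest boundary — within the 0.8 mm shell band (2 × 0.4).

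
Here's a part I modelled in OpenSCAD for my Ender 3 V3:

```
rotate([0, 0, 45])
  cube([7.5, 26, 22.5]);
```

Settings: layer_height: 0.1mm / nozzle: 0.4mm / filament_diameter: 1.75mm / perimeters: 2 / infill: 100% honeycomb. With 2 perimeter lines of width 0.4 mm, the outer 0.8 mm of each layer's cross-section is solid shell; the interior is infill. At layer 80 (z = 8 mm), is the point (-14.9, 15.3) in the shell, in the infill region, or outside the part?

At z = 8 mm: the 7.5×26 cube contributes its full rectangle; (whole slice rotated 45° about Z — lengths, areas and connectivity unchanged). Overall, the cross-section is a single solid region. Undo the 45° rotation: the query point maps to (0.283, 21.355) in the un-rotated model frame. The nearest boundary edge runs (0.00, 26.00)→(0.00, 0.00); distance from the point to it = 0.28 mm. The point is inside the cross-section, 0.28 mm from the nearest boundary — within the 0.8 mm shell band (2 × 0.4).

shell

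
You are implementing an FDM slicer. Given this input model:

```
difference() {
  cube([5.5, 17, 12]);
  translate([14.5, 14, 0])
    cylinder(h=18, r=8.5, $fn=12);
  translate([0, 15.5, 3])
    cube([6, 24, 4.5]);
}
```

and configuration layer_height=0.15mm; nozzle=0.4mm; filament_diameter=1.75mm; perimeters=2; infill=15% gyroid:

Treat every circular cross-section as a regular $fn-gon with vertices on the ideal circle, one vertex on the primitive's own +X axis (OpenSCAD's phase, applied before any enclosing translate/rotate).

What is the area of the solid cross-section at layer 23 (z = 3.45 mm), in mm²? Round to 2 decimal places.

At z = 3.45 mm: the 5.5×17 cube contributes its full rectangle (area 93.50 mm²); the cylinder at (14.5, 14): section is a regular 12-gon, circumradius r=8.5 (area = (12/2)·8.500²·sin(360°/12) = 216.75 mm²); the cube at (0, 15.5) (footprint 6×24) is included at this height (area 144.00 mm²); Taking the first minus the rest: starting from the 5.5×17 cube (93.50 mm²), the r=8.5 cylinder at (14.5, 14) misses the remaining region (no effect); the 6×24 cube at (0, 15.5) partially overlaps it — only the 8.25 mm² overlap (of its 144.00 mm²) is removed, clipping the outline — area = 85.25 mm². Overall, the cross-section is a single solid region. Net area = 85.25 mm².

85.25 mm²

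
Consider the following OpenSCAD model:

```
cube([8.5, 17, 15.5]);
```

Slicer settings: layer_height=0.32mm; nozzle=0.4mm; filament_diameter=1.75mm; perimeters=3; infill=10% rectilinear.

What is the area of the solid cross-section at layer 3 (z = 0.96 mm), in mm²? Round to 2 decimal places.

144.50 mm²

At z = 0.96 mm: the 8.5×17 cube contributes its full rectangle (area 144.50 mm²). Overall, the cross-section is a single solid region. Net area = 144.50 mm².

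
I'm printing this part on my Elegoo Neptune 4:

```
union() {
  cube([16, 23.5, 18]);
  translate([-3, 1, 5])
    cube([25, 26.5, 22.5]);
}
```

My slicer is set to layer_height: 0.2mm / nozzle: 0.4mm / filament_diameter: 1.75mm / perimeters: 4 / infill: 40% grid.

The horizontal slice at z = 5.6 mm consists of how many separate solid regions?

At z = 5.6 mm: the 16×23.5 cube contributes its full rectangle; the cube at (-3, 1) is present — its section is the full 25×26.5 rectangle; Combining (union): the regions partially overlap (shared area 360.00 mm²), so overlapping operands fuse into one piece — 1 connected region. The result has 1 disconnected region.

1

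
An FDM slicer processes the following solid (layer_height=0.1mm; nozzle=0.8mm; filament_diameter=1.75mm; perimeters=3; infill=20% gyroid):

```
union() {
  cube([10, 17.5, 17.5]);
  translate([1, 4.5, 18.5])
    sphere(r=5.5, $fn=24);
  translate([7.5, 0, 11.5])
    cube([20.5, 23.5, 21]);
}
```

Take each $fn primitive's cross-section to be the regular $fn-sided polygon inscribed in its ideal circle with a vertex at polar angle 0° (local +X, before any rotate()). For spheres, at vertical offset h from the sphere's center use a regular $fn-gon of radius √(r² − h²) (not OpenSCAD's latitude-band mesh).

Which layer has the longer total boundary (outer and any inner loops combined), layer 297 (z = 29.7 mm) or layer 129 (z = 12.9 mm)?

layer 129 (z = 12.9 mm)

Layer 297 (z = 29.7): the cube is absent (z outside [0, 17.5]); the sphere at (1, 4.5) is not intersected at this z (|z−center|=11.200 > r=5.5); the 20.5×23.5 cube at (7.5, 0) contributes its full rectangle (perimeter 88.00 mm); Combining (union): only the 20.5×23.5 cube at (7.5, 0) is present, so the union is just that shape — boundary = 88.00 mm. So its perimeter = 88.00 mm. Layer 129 (z = 12.9): the 10×17.5 cube contributes its full rectangle (perimeter 55.00 mm); the sphere at (1, 4.5) is not intersected at this z (|z−center|=5.600 > r=5.5); the 20.5×23.5 cube at (7.5, 0) contributes its full rectangle (perimeter 88.00 mm); Taking the union: the regions partially overlap (shared area 43.75 mm²), so the edge portions inside another operand are dropped and the merged outline is re-measured after clipping — boundary = 103.00 mm. So its perimeter = 103.00 mm. Layer 129 is larger (103.00 vs 88.00 mm).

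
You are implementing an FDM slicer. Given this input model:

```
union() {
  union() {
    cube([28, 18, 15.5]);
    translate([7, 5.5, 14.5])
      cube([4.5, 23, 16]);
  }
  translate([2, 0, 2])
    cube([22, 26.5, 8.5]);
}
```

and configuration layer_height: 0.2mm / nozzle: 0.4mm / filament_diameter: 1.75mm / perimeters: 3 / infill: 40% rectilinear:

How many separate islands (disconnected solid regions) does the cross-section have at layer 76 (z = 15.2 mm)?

At z = 15.2 mm: the cube is present — its section is the full 28×18 rectangle; the cube at (7, 5.5) (footprint 4.5×23) is included at this height; Merging all regions: the regions partially overlap (shared area 56.25 mm²), so overlapping operands fuse into one piece — 1 connected region; the cube at (2, 0) is absent (z outside [2, 10.5]); Merging all regions: only that combined region is present, so the union is just that shape — 1 connected region. Overall, the cross-section is a single solid region. Island count = 1.

1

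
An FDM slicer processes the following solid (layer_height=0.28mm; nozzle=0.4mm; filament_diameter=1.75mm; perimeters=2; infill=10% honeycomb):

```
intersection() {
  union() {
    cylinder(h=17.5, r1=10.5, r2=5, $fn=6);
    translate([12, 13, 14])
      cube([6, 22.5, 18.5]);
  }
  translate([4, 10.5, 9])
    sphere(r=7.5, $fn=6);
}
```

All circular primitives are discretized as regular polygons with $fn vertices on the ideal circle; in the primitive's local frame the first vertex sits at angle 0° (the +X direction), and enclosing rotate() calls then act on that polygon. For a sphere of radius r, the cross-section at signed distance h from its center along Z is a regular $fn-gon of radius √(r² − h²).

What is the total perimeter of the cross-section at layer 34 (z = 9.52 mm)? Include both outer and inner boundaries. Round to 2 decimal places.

15.59 mm

At z = 9.52 mm: the cone contributes a regular 6-gon of circumradius 7.508 (interpolated between r1=10.5 and r2=5 at t=0.544) (perimeter = 2·6·7.508·sin(180°/6) = 45.05 mm); the cube at (12, 13) is not intersected at this z (z outside [14, 32.5]); Taking the union: only the cone is present, so the union is just that shape — boundary = 45.05 mm; the r=7.5 sphere at (4, 10.5) slices to a regular 6-gon of circumradius 7.482 (√(r²−h²) with h=0.52 from center) (perimeter = 2·6·7.482·sin(180°/6) = 44.89 mm); Keeping only the common overlap: the r=7.5 sphere at (4, 10.5) partially overlaps the result so far; clipping to the common part keeps 12.23 mm² — boundary = 15.59 mm. Overall, the cross-section is a single solid region. Total boundary length (outer) = 15.59 mm.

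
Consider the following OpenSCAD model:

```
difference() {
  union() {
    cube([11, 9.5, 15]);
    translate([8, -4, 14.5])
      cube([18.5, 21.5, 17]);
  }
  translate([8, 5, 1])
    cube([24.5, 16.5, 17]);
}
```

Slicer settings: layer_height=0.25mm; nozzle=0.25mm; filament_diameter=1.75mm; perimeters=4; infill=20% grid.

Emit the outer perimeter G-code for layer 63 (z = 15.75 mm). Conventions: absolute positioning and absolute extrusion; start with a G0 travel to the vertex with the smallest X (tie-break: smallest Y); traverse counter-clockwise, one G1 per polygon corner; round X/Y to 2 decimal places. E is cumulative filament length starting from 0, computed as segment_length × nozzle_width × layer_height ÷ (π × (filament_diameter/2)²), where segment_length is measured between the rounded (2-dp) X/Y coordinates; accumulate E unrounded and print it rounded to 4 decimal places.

G0 X8.00 Y-4.00 Z15.75
G1 X26.50 Y-4.00 E0.4807
G1 X26.50 Y5.00 E0.7146
G1 X8.00 Y5.00 E1.1953
G1 X8.00 Y-4.00 E1.4291

At z = 15.75 mm: the cube is not intersected at this z (z outside [0, 15]); the cube at (8, -4) (footprint 18.5×21.5) is included at this height; Merging all regions: only the 18.5×21.5 cube at (8, -4) is present, so the union is just that shape — 1 connected region; the cube at (8, 5) (footprint 24.5×16.5) is included at this height; After the difference (first − rest): starting from that combined region, the 24.5×16.5 cube at (8, 5) partially overlaps it — only the 231.25 mm² overlap (of its 404.25 mm²) is removed, clipping the outline — 1 connected region. The outline is a single polygon with 4 vertices. Extrusion per mm of travel: 0.25 × 0.25 / (π × 0.875²) = 0.025984. Accumulating E over each segment gives final E = 1.4291.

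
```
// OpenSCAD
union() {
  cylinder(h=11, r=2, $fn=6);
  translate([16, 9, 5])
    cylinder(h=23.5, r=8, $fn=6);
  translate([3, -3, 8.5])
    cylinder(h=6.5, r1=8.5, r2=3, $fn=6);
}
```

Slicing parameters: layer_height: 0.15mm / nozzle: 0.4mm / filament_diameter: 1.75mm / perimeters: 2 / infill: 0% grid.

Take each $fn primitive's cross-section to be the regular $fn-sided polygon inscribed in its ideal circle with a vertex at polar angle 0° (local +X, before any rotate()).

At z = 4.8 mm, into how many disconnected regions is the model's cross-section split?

1

At z = 4.8 mm: the cylinder: section is a regular 6-gon, circumradius r=2; the cylinder at (16, 9) does not reach this height (z outside [5, 28.5]); the cone at (3, -3) does not reach this height (z outside [8.5, 15]); Taking the union: only the r=2 cylinder is present, so the union is just that shape — 1 connected region. The result has 1 disconnected region.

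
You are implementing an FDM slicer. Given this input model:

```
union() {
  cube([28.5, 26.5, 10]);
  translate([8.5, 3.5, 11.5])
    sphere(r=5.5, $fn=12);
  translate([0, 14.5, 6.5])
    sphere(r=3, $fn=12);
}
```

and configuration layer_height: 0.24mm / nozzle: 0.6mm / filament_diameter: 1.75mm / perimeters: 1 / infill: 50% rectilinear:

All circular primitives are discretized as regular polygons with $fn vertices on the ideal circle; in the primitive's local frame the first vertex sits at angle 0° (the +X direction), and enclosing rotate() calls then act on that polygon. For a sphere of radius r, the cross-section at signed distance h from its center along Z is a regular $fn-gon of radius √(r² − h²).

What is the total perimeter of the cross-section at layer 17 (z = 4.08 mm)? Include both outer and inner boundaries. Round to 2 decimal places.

111.96 mm

At z = 4.08 mm: the 28.5×26.5 cube contributes its full rectangle (perimeter 110.00 mm); the sphere at (8.5, 3.5) is absent (|z−center|=7.420 > r=5.5); the r=3 sphere at (0, 14.5) slices to a regular 12-gon of circumradius 1.773 (√(r²−h²) with h=2.42 from center) (perimeter = 2·12·1.773·sin(180°/12) = 11.01 mm); Combining (union): the regions partially overlap (shared area 4.72 mm²), so the edge portions inside another operand are dropped and the merged outline is re-measured after clipping — boundary = 111.96 mm. Overall, the cross-section is a single solid region. Total boundary length (outer) = 111.96 mm.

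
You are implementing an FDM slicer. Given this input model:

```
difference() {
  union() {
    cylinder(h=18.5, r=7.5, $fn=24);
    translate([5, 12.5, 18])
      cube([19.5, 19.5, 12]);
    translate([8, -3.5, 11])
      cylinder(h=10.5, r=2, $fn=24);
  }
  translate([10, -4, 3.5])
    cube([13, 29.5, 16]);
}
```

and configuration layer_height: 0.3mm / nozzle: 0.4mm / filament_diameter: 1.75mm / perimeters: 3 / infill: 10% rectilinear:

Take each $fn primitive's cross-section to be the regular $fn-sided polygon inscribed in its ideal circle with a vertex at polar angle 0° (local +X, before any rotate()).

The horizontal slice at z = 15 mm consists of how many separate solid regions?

At z = 15 mm: the r=7.5 cylinder gives a regular 24-gon of circumradius 7.5 (constant along its height); the cube at (5, 12.5) does not reach this height (z outside [18, 30]); the r=2 cylinder at (8, -3.5) gives a regular 24-gon of circumradius 2 (constant along its height); Taking the union: the regions partially overlap (shared area 1.39 mm²), so overlapping operands fuse into one piece — 1 connected region; the cube at (10, -4) is present — its section is the full 13×29.5 rectangle; Subtracting the remaining from the first: starting from that combined region, the 13×29.5 cube at (10, -4) misses the remaining region (no effect) — 1 connected region. The result has 1 disconnected region.

1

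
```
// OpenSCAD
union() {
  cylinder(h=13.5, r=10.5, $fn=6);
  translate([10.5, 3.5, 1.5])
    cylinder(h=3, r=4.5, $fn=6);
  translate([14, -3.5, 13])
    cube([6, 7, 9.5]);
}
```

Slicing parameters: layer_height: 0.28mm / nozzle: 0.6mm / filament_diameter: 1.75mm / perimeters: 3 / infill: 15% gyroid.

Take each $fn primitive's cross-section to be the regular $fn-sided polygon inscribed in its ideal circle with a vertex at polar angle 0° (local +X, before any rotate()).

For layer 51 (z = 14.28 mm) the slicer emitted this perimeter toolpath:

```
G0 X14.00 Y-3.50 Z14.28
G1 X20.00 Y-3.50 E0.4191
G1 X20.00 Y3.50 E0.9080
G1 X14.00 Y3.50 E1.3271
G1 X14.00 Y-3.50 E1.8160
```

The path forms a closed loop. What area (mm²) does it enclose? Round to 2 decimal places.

Apply the shoelace formula to the sequence of (X, Y) vertices; enclosed area = 42.00 mm².

42.00 mm²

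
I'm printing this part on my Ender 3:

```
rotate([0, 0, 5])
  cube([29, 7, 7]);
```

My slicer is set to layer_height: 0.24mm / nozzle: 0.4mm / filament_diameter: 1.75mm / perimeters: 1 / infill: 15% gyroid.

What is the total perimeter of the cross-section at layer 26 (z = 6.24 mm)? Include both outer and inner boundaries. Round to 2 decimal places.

At z = 6.24 mm: the cube is present — its section is the full 29×7 rectangle (perimeter 72.00 mm); (whole slice rotated 5° about Z — lengths, areas and connectivity unchanged). Overall, the cross-section is a single solid region. Total boundary length (outer) = 72.00 mm.

72.00 mm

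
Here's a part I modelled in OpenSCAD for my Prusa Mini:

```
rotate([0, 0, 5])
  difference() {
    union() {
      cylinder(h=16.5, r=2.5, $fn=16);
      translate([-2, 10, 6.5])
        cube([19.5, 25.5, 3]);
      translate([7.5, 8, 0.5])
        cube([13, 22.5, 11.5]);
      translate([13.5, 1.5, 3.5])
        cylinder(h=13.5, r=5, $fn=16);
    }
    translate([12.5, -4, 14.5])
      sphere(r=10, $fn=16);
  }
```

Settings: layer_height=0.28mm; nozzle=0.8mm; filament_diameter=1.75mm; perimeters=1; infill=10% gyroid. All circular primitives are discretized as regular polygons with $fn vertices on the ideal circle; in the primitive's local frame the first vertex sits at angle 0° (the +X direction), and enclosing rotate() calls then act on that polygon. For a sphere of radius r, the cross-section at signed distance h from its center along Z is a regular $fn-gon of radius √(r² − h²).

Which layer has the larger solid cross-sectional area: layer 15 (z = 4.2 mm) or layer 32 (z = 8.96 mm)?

Layer 15 (z = 4.2): the r=2.5 cylinder contributes a regular 16-gon of circumradius 2.5 (area = (16/2)·2.500²·sin(360°/16) = 19.13 mm²); the cube at (-2, 10) is not intersected at this z (z outside [6.5, 9.5]); the cube at (7.5, 8) is present — its section is the full 13×22.5 rectangle (area 292.50 mm²); the cylinder at (13.5, 1.5): section is a regular 16-gon, circumradius r=5 (area = (16/2)·5.000²·sin(360°/16) = 76.54 mm²); Combining (union): the 3 present regions are separate (no shared area or edge), so areas and boundary lengths simply add and each stays a separate island — area = 388.17 mm²; the sphere at (12.5, -4) is not intersected at this z (|z−center|=10.300 > r=10); Taking the first minus the rest: none of the subtracted shapes is present at this height, so the result so far is unchanged — area = 388.17 mm²; (rotated 5° about Z; rotation is an isometry so areas/perimeters/island counts are preserved). So its area = 388.17 mm². Layer 32 (z = 8.96): the cylinder: section is a regular 16-gon, circumradius r=2.5 (area = (16/2)·2.500²·sin(360°/16) = 19.13 mm²); the cube at (-2, 10) is present — its section is the full 19.5×25.5 rectangle (area 497.25 mm²); the 13×22.5 cube at (7.5, 8) contributes its full rectangle (area 292.50 mm²); the r=5 cylinder at (13.5, 1.5) gives a regular 16-gon of circumradius 5 (constant along its height) (area = (16/2)·5.000²·sin(360°/16) = 76.54 mm²); Taking the union: the regions partially overlap — summed areas 885.42 mm² minus the doubly-counted overlap 205.00 mm² gives 680.42 mm² — area = 680.42 mm²; the r=10 sphere at (12.5, -4) contributes a regular 16-gon of circumradius √(10²−5.54²) = 8.325 (area = (16/2)·8.325²·sin(360°/16) = 212.19 mm²); Taking the first minus the rest: starting from the result so far (680.42 mm²), the r=10 sphere at (12.5, -4) partially overlaps it — only the 59.01 mm² overlap (of its 212.19 mm²) is removed, clipping the outline — area = 621.41 mm²; (whole slice rotated 5° about Z — lengths, areas and connectivity unchanged). So its area = 621.41 mm². Layer 32 is larger (621.41 vs 388.17 mm²).

layer 32 (z = 8.96 mm)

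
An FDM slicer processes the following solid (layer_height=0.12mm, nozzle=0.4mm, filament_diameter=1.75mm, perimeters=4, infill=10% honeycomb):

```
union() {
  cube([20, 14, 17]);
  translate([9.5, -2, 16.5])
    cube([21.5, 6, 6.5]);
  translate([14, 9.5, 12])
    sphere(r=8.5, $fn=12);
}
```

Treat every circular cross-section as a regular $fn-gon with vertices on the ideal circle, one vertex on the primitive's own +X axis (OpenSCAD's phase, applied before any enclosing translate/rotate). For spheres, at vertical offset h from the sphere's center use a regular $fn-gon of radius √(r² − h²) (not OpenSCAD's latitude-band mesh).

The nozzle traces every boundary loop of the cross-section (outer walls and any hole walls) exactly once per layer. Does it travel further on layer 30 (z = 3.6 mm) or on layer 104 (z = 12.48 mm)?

Layer 30 (z = 3.6): the 20×14 cube contributes its full rectangle (perimeter 68.00 mm); the cube at (9.5, -2) is absent (z outside [16.5, 23]); the sphere at (14, 9.5): section is a regular 12-gon, circumradius = √(r²−h²) = √(8.5²−8.4²) = 1.300 (perimeter = 2·12·1.300·sin(180°/12) = 8.08 mm); Taking the union: the r=8.5 sphere at (14, 9.5) lies entirely inside the 20×14 cube, so the union is just the 20×14 cube — boundary = 68.00 mm. So its perimeter = 68.00 mm. Layer 104 (z = 12.48): the cube (footprint 20×14) is included at this height (perimeter 68.00 mm); the cube at (9.5, -2) is not intersected at this z (z outside [16.5, 23]); the r=8.5 sphere at (14, 9.5) contributes a regular 12-gon of circumradius √(8.5²−0.48²) = 8.486 (perimeter = 2·12·8.486·sin(180°/12) = 52.71 mm); Merging all regions: the regions partially overlap (shared area 161.43 mm²), so the edge portions inside another operand are dropped and the merged outline is re-measured after clipping — boundary = 72.72 mm. So its perimeter = 72.72 mm. Layer 104 is larger (72.72 vs 68.00 mm).

layer 104 (z = 12.48 mm)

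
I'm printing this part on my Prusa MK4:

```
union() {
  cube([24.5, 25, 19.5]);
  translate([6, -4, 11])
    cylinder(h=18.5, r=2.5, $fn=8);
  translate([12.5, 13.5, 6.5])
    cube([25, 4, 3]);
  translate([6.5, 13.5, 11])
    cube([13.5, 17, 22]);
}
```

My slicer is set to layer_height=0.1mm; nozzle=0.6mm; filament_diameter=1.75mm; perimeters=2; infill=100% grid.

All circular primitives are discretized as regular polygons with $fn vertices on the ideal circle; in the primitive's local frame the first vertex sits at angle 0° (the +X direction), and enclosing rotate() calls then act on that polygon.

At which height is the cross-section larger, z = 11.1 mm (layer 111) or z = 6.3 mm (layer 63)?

Layer 111 (z = 11.1): the cube is present — its section is the full 24.5×25 rectangle (area 612.50 mm²); the cylinder at (6, -4): section is a regular 8-gon, circumradius r=2.5 (area = (8/2)·2.500²·sin(360°/8) = 17.68 mm²); the cube at (12.5, 13.5) does not reach this height (z outside [6.5, 9.5]); the cube at (6.5, 13.5) (footprint 13.5×17) is included at this height (area 229.50 mm²); Merging all regions: the regions partially overlap — summed areas 859.68 mm² minus the doubly-counted overlap 155.25 mm² gives 704.43 mm² — area = 704.43 mm². So its area = 704.43 mm². Layer 63 (z = 6.3): the cube is present — its section is the full 24.5×25 rectangle (area 612.50 mm²); the cylinder at (6, -4) is not intersected at this z (z outside [11, 29.5]); the cube at (12.5, 13.5) does not reach this height (z outside [6.5, 9.5]); the cube at (6.5, 13.5) is absent (z outside [11, 33]); Taking the union: only the 24.5×25 cube is present, so the union is just that shape — area = 612.50 mm². So its area = 612.50 mm². Layer 111 is larger (704.43 vs 612.50 mm²).

layer 111 (z = 11.1 mm)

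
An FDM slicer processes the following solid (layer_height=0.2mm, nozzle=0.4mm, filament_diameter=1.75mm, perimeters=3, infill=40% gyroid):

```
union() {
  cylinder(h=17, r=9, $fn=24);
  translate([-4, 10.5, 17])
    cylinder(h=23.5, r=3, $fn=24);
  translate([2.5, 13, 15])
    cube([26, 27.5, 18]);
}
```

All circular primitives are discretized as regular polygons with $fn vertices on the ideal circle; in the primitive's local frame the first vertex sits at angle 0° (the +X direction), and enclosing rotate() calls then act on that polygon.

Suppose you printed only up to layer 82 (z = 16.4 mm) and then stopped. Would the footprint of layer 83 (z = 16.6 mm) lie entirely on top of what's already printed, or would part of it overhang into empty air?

entirely on top

Compare the two slices. At z = 16.4: the cylinder: section is a regular 24-gon, circumradius r=9 (area = (24/2)·9.000²·sin(360°/24) = 251.57 mm²); the cylinder at (-4, 10.5) is not intersected at this z (z outside [17, 40.5]); the cube at (2.5, 13) is present — its section is the full 26×27.5 rectangle (area 715.00 mm²); Taking the union: the 2 present regions are separate (no shared area or edge), so areas and boundary lengths simply add and each stays a separate island — area = 966.57 mm². At z = 16.6: the r=9 cylinder contributes a regular 24-gon of circumradius 9 (area = (24/2)·9.000²·sin(360°/24) = 251.57 mm²); the cylinder at (-4, 10.5) is absent (z outside [17, 40.5]); the cube at (2.5, 13) (footprint 26×27.5) is included at this height (area 715.00 mm²); Merging all regions: the 2 present regions are separate (no shared area or edge), so areas and boundary lengths simply add and each stays a separate island — area = 966.57 mm². Checking containment: the cross-section at z = 16.6 is a subset of the cross-section at z = 16.4.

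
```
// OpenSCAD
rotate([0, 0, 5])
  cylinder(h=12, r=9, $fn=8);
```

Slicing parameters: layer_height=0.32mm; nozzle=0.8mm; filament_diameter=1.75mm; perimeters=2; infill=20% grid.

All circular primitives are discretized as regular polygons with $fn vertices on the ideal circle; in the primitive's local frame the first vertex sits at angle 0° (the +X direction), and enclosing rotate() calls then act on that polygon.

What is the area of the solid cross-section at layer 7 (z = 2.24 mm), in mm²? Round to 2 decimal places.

229.10 mm²

At z = 2.24 mm: the r=9 cylinder contributes a regular 8-gon of circumradius 9 (area = (8/2)·9.000²·sin(360°/8) = 229.10 mm²); (rotated 5° about Z; rotation is an isometry so areas/perimeters/island counts are preserved). Overall, the cross-section is a single solid region. Net area = 229.10 mm².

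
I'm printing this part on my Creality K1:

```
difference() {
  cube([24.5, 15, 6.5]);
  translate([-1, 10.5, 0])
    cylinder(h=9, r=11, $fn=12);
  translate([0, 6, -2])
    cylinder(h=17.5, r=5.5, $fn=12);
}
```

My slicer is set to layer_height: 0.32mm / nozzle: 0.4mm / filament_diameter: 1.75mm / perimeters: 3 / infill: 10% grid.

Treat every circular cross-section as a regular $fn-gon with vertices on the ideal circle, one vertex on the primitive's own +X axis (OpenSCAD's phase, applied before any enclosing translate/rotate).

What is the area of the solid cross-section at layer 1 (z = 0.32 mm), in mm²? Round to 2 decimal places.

At z = 0.32 mm: the 24.5×15 cube contributes its full rectangle (area 367.50 mm²); the r=11 cylinder at (-1, 10.5) contributes a regular 12-gon of circumradius 11 (area = (12/2)·11.000²·sin(360°/12) = 363.00 mm²); the r=5.5 cylinder at (0, 6) gives a regular 12-gon of circumradius 5.5 (constant along its height) (area = (12/2)·5.500²·sin(360°/12) = 90.75 mm²); Taking the first minus the rest: starting from the 24.5×15 cube (367.50 mm²), the r=11 cylinder at (-1, 10.5) partially overlaps it — only the 122.07 mm² overlap (of its 363.00 mm²) is removed, clipping the outline; the r=5.5 cylinder at (0, 6) misses the remaining region (no effect) — area = 245.43 mm². Overall, the cross-section is a single solid region. Net area = 245.43 mm².

245.43 mm²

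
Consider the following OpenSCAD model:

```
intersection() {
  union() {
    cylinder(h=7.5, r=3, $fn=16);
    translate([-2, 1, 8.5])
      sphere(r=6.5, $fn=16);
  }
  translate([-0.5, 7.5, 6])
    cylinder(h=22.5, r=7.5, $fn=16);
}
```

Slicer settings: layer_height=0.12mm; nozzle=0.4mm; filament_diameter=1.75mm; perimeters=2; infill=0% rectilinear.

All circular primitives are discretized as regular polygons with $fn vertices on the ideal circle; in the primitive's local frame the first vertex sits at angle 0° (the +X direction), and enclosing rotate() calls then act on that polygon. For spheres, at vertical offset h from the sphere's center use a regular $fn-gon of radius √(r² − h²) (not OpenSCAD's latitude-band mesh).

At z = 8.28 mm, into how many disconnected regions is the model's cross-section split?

1

At z = 8.28 mm: the cylinder is absent (z outside [0, 7.5]); the r=6.5 sphere at (-2, 1) slices to a regular 16-gon of circumradius 6.496 (√(r²−h²) with h=0.22 from center); Combining (union): only the r=6.5 sphere at (-2, 1) is present, so the union is just that shape — 1 connected region; the r=7.5 cylinder at (-0.5, 7.5) gives a regular 16-gon of circumradius 7.5 (constant along its height); Taking the intersection: the r=7.5 cylinder at (-0.5, 7.5) partially overlaps that combined region; clipping to the common part keeps 61.06 mm² — 1 connected region. The result has 1 disconnected region.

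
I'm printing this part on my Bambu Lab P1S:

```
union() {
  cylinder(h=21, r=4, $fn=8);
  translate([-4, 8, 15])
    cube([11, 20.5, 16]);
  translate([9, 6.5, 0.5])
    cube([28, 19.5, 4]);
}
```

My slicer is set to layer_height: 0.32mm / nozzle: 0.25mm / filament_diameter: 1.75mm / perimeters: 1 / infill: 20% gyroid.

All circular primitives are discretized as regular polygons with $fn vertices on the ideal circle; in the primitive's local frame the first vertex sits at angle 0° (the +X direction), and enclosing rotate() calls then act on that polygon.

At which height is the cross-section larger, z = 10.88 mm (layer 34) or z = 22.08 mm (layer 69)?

Layer 34 (z = 10.88): the cylinder: section is a regular 8-gon, circumradius r=4 (area = (8/2)·4.000²·sin(360°/8) = 45.25 mm²); the cube at (-4, 8) is not intersected at this z (z outside [15, 31]); the cube at (9, 6.5) does not reach this height (z outside [0.5, 4.5]); Combining (union): only the r=4 cylinder is present, so the union is just that shape — area = 45.25 mm². So its area = 45.25 mm². Layer 69 (z = 22.08): the cylinder is absent (z outside [0, 21]); the 11×20.5 cube at (-4, 8) contributes its full rectangle (area 225.50 mm²); the cube at (9, 6.5) is not intersected at this z (z outside [0.5, 4.5]); Merging all regions: only the 11×20.5 cube at (-4, 8) is present, so the union is just that shape — area = 225.50 mm². So its area = 225.50 mm². Layer 69 is larger (225.50 vs 45.25 mm²).

layer 69 (z = 22.08 mm)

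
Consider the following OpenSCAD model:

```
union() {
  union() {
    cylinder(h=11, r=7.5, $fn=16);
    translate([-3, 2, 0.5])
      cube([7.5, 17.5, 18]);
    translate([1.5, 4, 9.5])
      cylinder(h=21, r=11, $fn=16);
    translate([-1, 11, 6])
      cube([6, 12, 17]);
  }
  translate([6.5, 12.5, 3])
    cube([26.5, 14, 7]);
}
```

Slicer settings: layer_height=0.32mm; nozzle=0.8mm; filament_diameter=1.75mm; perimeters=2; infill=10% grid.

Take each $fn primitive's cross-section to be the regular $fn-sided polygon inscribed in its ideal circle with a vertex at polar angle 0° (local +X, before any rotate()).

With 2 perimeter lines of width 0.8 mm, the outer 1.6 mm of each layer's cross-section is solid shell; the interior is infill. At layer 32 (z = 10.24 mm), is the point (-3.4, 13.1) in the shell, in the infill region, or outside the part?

shell

At z = 10.24 mm: the cylinder: section is a regular 16-gon, circumradius r=7.5; the 7.5×17.5 cube at (-3, 2) contributes its full rectangle; the r=11 cylinder at (1.5, 4) gives a regular 16-gon of circumradius 11 (constant along its height); the 6×12 cube at (-1, 11) contributes its full rectangle; Combining (union): the regions partially overlap (shared area 309.21 mm²), so overlapping operands fuse into one piece — 1 connected region; the cube at (6.5, 12.5) is not intersected at this z (z outside [3, 10]); Taking the union: only that combined region is present, so the union is just that shape — 1 connected region. Overall, the cross-section is a single solid region. The nearest boundary edge runs (-6.28, 11.78)→(-3.00, 13.97); distance from the point to it = 0.50 mm. The point is inside the cross-section, 0.50 mm from the nearest boundary — within the 1.6 mm shell band (2 × 0.8).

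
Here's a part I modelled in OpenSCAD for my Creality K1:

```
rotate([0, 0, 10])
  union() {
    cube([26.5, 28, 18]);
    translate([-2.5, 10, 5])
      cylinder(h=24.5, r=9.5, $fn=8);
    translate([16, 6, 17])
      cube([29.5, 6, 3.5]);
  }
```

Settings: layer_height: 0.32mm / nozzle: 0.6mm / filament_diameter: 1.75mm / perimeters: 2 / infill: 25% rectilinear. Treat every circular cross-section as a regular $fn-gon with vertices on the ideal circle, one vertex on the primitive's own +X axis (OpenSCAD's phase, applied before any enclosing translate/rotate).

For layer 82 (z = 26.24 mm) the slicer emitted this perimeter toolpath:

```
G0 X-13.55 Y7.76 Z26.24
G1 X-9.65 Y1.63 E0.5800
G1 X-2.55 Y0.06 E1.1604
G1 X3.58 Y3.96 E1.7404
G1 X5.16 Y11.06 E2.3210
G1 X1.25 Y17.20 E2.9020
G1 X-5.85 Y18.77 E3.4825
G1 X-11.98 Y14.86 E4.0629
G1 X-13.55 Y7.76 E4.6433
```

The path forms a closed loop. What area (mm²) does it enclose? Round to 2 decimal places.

Apply the shoelace formula to the sequence of (X, Y) vertices; enclosed area = 255.28 mm².

255.28 mm²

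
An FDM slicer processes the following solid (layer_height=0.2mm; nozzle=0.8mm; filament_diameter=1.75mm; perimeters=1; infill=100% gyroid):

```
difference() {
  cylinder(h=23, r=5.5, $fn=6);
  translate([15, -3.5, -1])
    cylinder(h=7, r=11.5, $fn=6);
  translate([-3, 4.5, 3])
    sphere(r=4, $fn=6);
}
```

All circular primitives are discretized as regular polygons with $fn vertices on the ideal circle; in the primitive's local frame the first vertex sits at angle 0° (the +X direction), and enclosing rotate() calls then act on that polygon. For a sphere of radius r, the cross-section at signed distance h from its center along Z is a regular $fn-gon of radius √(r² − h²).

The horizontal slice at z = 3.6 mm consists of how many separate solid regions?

At z = 3.6 mm: the r=5.5 cylinder contributes a regular 6-gon of circumradius 5.5; the r=11.5 cylinder at (15, -3.5) gives a regular 6-gon of circumradius 11.5 (constant along its height); the sphere at (-3, 4.5): section is a regular 6-gon, circumradius = √(r²−h²) = √(4²−0.6²) = 3.955; After the difference (first − rest): starting from the r=5.5 cylinder, the r=11.5 cylinder at (15, -3.5) misses the remaining region (no effect); the r=4 sphere at (-3, 4.5) partially overlaps it — only the 14.18 mm² overlap (of its 40.63 mm²) is removed, clipping the outline — 1 connected region. The result has 1 disconnected region.

1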